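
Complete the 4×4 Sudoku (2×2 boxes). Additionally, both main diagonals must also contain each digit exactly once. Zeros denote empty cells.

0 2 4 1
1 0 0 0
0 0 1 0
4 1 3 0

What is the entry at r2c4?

r1c1 = 3: row 1 has {1,2,4}; col 1 has {1,4}; box has {1,2}; main diagonal has {1} → only 3 remains.
r2c2 = 4: row 2 has {1}; col 2 has {1,2}; box has {1,2,3}; main diagonal has {1,3} → only 4 remains.
r2c3 = 2: row 2 has {1,4}; col 3 has {1,3,4}; box has {1,4}; anti-diagonal has {1,4} → only 2 remains.
r2c4 = 3: row 2 has {1,2,4}; col 4 has {1}; box has {1,2,4} → only 3 remains.

3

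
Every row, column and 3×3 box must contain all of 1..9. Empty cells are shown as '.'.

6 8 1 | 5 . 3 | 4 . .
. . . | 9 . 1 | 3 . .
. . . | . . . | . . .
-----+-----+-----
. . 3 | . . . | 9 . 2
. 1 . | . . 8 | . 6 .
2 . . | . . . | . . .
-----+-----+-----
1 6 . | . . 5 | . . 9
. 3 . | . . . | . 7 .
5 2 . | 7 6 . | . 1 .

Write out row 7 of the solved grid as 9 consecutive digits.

167385249

row 1, column 9 = 7: row 1 has {1,3,4,5,6,8}; col 9 has {2,9}; box has {3,4} → only 7 remains.
row 9, column 7 = 8: row 9 has {1,2,5,6,7}; col 7 has {3,4,9}; box has {1,7,9} → only 8 remains.
row 1, column 5 = 2: row 1 has {1,3,4,5,6,7,8}; col 5 has {6}; box has {1,3,5,9} → only 2 remains.
row 1, column 8 = 9: row 1 has {1,2,3,4,5,6,7,8}; col 8 has {1,6,7}; box has {3,4,7} → only 9 remains.
row 7, column 7 = 2: row 7 has {1,5,6,9}; col 7 has {3,4,8,9}; box has {1,7,8,9} → only 2 remains.
row 2, column 9 = 6: in row 2, 6 can only go here (every other open cell in that row sees a 6).
row 3, column 1 = 3: in row 3, 3 can only go here (every other open cell in that row sees a 3).
row 5, column 4 = 2: in row 5, 2 can only go here (every other open cell in that row sees a 2).
row 7, column 3 = 7: in row 7, 7 can only go here (every other open cell in that row sees a 7).
row 8, column 6 = 2: in row 8, 2 can only go here (every other open cell in that row sees a 2).
row 8, column 7 = 6: in row 8, 6 can only go here (every other open cell in that row sees a 6).
row 8, column 9 = 5: in row 8, 5 can only go here (every other open cell in that row sees a 5).
row 9, column 9 = 3: in row 9, 3 can only go here (every other open cell in that row sees a 3).
row 5, column 9 = 4: row 5 has {1,2,6,8}; col 9 has {2,3,5,6,7,9}; box has {2,6,9} → only 4 remains.
row 7, column 8 = 4: row 7 has {1,2,5,6,7,9}; col 8 has {1,6,7,9}; box has {1,2,3,5,6,7,8,9} → only 4 remains.
row 5, column 5 = 3: in row 5, 3 can only go here (every other open cell in that row sees a 3).
row 7, column 5 = 8: row 7 has {1,2,4,5,6,7,9}; col 5 has {2,3,6}; box has {2,5,6,7} → only 8 remains.
row 7, column 4 = 3: row 7 has {1,2,4,5,6,7,8,9}; col 4 has {2,5,7,9}; box has {2,5,6,7,8} → only 3 remains.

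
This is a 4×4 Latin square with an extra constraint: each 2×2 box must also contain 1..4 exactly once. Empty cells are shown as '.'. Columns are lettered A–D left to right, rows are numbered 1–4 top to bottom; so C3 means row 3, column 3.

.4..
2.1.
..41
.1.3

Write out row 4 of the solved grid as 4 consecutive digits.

4123

D1 = 2 (sole candidate).
B2 = 3 (sole candidate).
D2 = 4 (sole candidate).
A3 = 3 (sole candidate).
B3 = 2 (sole candidate).
A4 = 4: row 4 has {1,3}; col 1 has {2,3}; box has {1,2,3} → only 4 remains.
C4 = 2: row 4 has {1,3,4}; col 3 has {1,4}; box has {1,3,4} → only 2 remains.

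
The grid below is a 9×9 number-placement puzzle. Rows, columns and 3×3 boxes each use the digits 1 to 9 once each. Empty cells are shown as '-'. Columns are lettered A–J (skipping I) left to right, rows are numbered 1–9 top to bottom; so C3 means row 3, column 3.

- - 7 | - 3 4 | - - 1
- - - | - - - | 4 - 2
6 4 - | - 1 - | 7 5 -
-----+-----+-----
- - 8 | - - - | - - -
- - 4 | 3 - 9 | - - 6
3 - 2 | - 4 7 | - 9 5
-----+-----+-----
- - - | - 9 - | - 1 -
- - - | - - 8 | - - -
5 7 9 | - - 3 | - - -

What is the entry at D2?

C3 = 3: row 3 has {1,4,5,6,7}; col 3 has {2,4,7,8,9}; box has {4,6,7} → only 3 remains.
F3 = 2: row 3 has {1,3,4,5,6,7}; col 6 has {3,4,7,8,9}; box has {1,3,4} → only 2 remains.
C7 = 6: row 7 has {1,9}; col 3 has {2,3,4,7,8,9}; box has {5,7,9} → only 6 remains.
F7 = 5: row 7 has {1,6,9}; col 6 has {2,3,4,7,8,9}; box has {3,8,9} → only 5 remains.
C8 = 1: row 8 has {8}; col 3 has {2,3,4,6,7,8,9}; box has {5,6,7,9} → only 1 remains.
C2 = 5: row 2 has {2,4}; col 3 has {1,2,3,4,6,7,8,9}; box has {3,4,6,7} → only 5 remains.
F2 = 6: row 2 has {2,4,5}; col 6 has {2,3,4,5,7,8,9}; box has {1,2,3,4} → only 6 remains.
F4 = 1: row 4 has {8}; col 6 has {2,3,4,5,6,7,8,9}; box has {3,4,7,9} → only 1 remains.
D1 = 5: in row 1, 5 can only go here (every other open cell in that row sees a 5).
H2 = 3: in row 2, 3 can only go here (every other open cell in that row sees a 3).
G8 = 5: in row 8, 5 can only go here (every other open cell in that row sees a 5).
J8 = 9: in row 8, 9 can only go here (every other open cell in that row sees a 9).
J3 = 8: row 3 has {1,2,3,4,5,6,7}; col 9 has {1,2,5,6,9}; box has {1,2,3,4,5,7} → only 8 remains.
J9 = 4: row 9 has {3,5,7,9}; col 9 has {1,2,5,6,8,9}; box has {1,5,9} → only 4 remains.
H1 = 6: row 1 has {1,3,4,5,7}; col 8 has {1,3,5,9}; box has {1,2,3,4,5,7,8} → only 6 remains.
D3 = 9: row 3 has {1,2,3,4,5,6,7,8}; col 4 has {3,5}; box has {1,2,3,4,5,6} → only 9 remains.
G1 = 9: row 1 has {1,3,4,5,6,7}; col 7 has {4,5,7}; box has {1,2,3,4,5,6,7,8} → only 9 remains.
H4 = 4: in row 4, 4 can only go here (every other open cell in that row sees a 4).
B8 = 3: in row 8, 3 can only go here (every other open cell in that row sees a 3).
D9 = 1: in row 9, 1 can only go here (every other open cell in that row sees a 1).
G9 = 6: in column 7, 6 can only go here (every other open cell in that column sees a 6).
E9 = 2: row 9 has {1,3,4,5,6,7,9}; col 5 has {1,3,4,9}; box has {1,3,5,8,9} → only 2 remains.
H9 = 8: row 9 has {1,2,3,4,5,6,7,9}; col 8 has {1,3,4,5,6,9}; box has {1,4,5,6,9} → only 8 remains.
D4 = 2: in column 4, 2 can only go here (every other open cell in that column sees a 2).
G4 = 3: row 4 has {1,2,4,8}; col 7 has {4,5,6,7,9}; box has {4,5,6,9} → only 3 remains.
J4 = 7: row 4 has {1,2,3,4,8}; col 9 has {1,2,4,5,6,8,9}; box has {3,4,5,6,9} → only 7 remains.
H5 = 2: row 5 has {3,4,6,9}; col 8 has {1,3,4,5,6,8,9}; box has {3,4,5,6,7,9} → only 2 remains.
G7 = 2: row 7 has {1,5,6,9}; col 7 has {3,4,5,6,7,9}; box has {1,4,5,6,8,9} → only 2 remains.
J7 = 3: row 7 has {1,2,5,6,9}; col 9 has {1,2,4,5,6,7,8,9}; box has {1,2,4,5,6,8,9} → only 3 remains.
H8 = 7: row 8 has {1,3,5,8,9}; col 8 has {1,2,3,4,5,6,8,9}; box has {1,2,3,4,5,6,8,9} → only 7 remains.
A4 = 9: row 4 has {1,2,3,4,7,8}; col 1 has {3,5,6}; box has {2,3,4,8} → only 9 remains.
B7 = 8: row 7 has {1,2,3,5,6,9}; col 2 has {3,4,7}; box has {1,3,5,6,7,9} → only 8 remains.
E8 = 6: row 8 has {1,3,5,7,8,9}; col 5 has {1,2,3,4,9}; box has {1,2,3,5,8,9} → only 6 remains.
B1 = 2: row 1 has {1,3,4,5,6,7,9}; col 2 has {3,4,7,8}; box has {3,4,5,6,7} → only 2 remains.
E4 = 5: row 4 has {1,2,3,4,7,8,9}; col 5 has {1,2,3,4,6,9}; box has {1,2,3,4,7,9} → only 5 remains.
E5 = 8: row 5 has {2,3,4,6,9}; col 5 has {1,2,3,4,5,6,9}; box has {1,2,3,4,5,7,9} → only 8 remains.
G5 = 1: row 5 has {2,3,4,6,8,9}; col 7 has {2,3,4,5,6,7,9}; box has {2,3,4,5,6,7,9} → only 1 remains.
D6 = 6: row 6 has {2,3,4,5,7,9}; col 4 has {1,2,3,5,9}; box has {1,2,3,4,5,7,8,9} → only 6 remains.
G6 = 8: row 6 has {2,3,4,5,6,7,9}; col 7 has {1,2,3,4,5,6,7,9}; box has {1,2,3,4,5,6,7,9} → only 8 remains.
A7 = 4: row 7 has {1,2,3,5,6,8,9}; col 1 has {3,5,6,9}; box has {1,3,5,6,7,8,9} → only 4 remains.
D7 = 7: row 7 has {1,2,3,4,5,6,8,9}; col 4 has {1,2,3,5,6,9}; box has {1,2,3,5,6,8,9} → only 7 remains.
A8 = 2: row 8 has {1,3,5,6,7,8,9}; col 1 has {3,4,5,6,9}; box has {1,3,4,5,6,7,8,9} → only 2 remains.
D8 = 4: row 8 has {1,2,3,5,6,7,8,9}; col 4 has {1,2,3,5,6,7,9}; box has {1,2,3,5,6,7,8,9} → only 4 remains.
A1 = 8: row 1 has {1,2,3,4,5,6,7,9}; col 1 has {2,3,4,5,6,9}; box has {2,3,4,5,6,7} → only 8 remains.
A2 = 1: row 2 has {2,3,4,5,6}; col 1 has {2,3,4,5,6,8,9}; box has {2,3,4,5,6,7,8} → only 1 remains.
B2 = 9: row 2 has {1,2,3,4,5,6}; col 2 has {2,3,4,7,8}; box has {1,2,3,4,5,6,7,8} → only 9 remains.
D2 = 8: row 2 has {1,2,3,4,5,6,9}; col 4 has {1,2,3,4,5,6,7,9}; box has {1,2,3,4,5,6,9} → only 8 remains.

8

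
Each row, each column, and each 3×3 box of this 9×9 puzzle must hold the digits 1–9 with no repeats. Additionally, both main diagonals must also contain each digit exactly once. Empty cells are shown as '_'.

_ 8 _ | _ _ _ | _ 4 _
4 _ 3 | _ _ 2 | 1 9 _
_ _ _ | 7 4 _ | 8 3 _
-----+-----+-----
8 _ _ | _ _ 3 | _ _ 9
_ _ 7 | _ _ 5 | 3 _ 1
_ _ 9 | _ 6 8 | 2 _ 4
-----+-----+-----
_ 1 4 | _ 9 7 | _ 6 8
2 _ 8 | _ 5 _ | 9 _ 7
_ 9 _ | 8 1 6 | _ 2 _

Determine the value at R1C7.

7

R1C5 = 3: row 1 has {4,8}; col 5 has {1,4,5,6,9}; box has {2,4,7} → only 3 remains.
R2C5 = 8: row 2 has {1,2,3,4,9}; col 5 has {1,3,4,5,6,9}; box has {2,3,4,7} → only 8 remains.
R5C1 = 6: row 5 has {1,3,5,7}; col 1 has {2,4,8}; box has {7,8,9} → only 6 remains.
R5C5 = 2: row 5 has {1,3,5,6,7}; col 5 has {1,3,4,5,6,8,9}; box has {3,5,6,8}; main diagonal has {8}; anti-diagonal has {3,4,8,9} → only 2 remains.
R5C8 = 8: row 5 has {1,2,3,5,6,7}; col 8 has {2,3,4,6,9}; box has {1,2,3,4,9} → only 8 remains.
R6C4 = 1: row 6 has {2,4,6,8,9}; col 4 has {7,8}; box has {2,3,5,6,8}; anti-diagonal has {2,3,4,8,9} → only 1 remains.
R7C7 = 5: row 7 has {1,4,6,7,8,9}; col 7 has {1,2,3,8,9}; box has {2,6,7,8,9}; main diagonal has {2,8} → only 5 remains.
R8C2 = 6: row 8 has {2,5,7,8,9}; col 2 has {1,8,9}; box has {1,2,4,8,9}; anti-diagonal has {1,2,3,4,8,9} → only 6 remains.
R8C6 = 4: row 8 has {2,5,6,7,8,9}; col 6 has {2,3,5,6,7,8}; box has {1,5,6,7,8,9} → only 4 remains.
R8C8 = 1: row 8 has {2,4,5,6,7,8,9}; col 8 has {2,3,4,6,8,9}; box has {2,5,6,7,8,9}; main diagonal has {2,5,8} → only 1 remains.
R9C3 = 5: row 9 has {1,2,6,8,9}; col 3 has {3,4,7,8,9}; box has {1,2,4,6,8,9} → only 5 remains.
R9C7 = 4: row 9 has {1,2,5,6,8,9}; col 7 has {1,2,3,5,8,9}; box has {1,2,5,6,7,8,9} → only 4 remains.
R9C9 = 3: row 9 has {1,2,4,5,6,8,9}; col 9 has {1,4,7,8,9}; box has {1,2,4,5,6,7,8,9}; main diagonal has {1,2,5,8} → only 3 remains.
R1C9 = 5: row 1 has {3,4,8}; col 9 has {1,3,4,7,8,9}; box has {1,3,4,8,9}; anti-diagonal has {1,2,3,4,6,8,9} → only 5 remains.
R2C2 = 7: row 2 has {1,2,3,4,8,9}; col 2 has {1,6,8,9}; box has {3,4,8}; main diagonal has {1,2,3,5,8} → only 7 remains.
R2C9 = 6: row 2 has {1,2,3,4,7,8,9}; col 9 has {1,3,4,5,7,8,9}; box has {1,3,4,5,8,9} → only 6 remains.
R3C3 = 6: row 3 has {3,4,7,8}; col 3 has {3,4,5,7,8,9}; box has {3,4,7,8}; main diagonal has {1,2,3,5,7,8} → only 6 remains.
R3C9 = 2: row 3 has {3,4,6,7,8}; col 9 has {1,3,4,5,6,7,8,9}; box has {1,3,4,5,6,8,9} → only 2 remains.
R4C4 = 4: row 4 has {3,8,9}; col 4 has {1,7,8}; box has {1,2,3,5,6,8}; main diagonal has {1,2,3,5,6,7,8} → only 4 remains.
R4C5 = 7: row 4 has {3,4,8,9}; col 5 has {1,2,3,4,5,6,8,9}; box has {1,2,3,4,5,6,8} → only 7 remains.
R4C7 = 6: row 4 has {3,4,7,8,9}; col 7 has {1,2,3,4,5,8,9}; box has {1,2,3,4,8,9} → only 6 remains.
R4C8 = 5: row 4 has {3,4,6,7,8,9}; col 8 has {1,2,3,4,6,8,9}; box has {1,2,3,4,6,8,9} → only 5 remains.
R5C2 = 4: row 5 has {1,2,3,5,6,7,8}; col 2 has {1,6,7,8,9}; box has {6,7,8,9} → only 4 remains.
R5C4 = 9: row 5 has {1,2,3,4,5,6,7,8}; col 4 has {1,4,7,8}; box has {1,2,3,4,5,6,7,8} → only 9 remains.
R6C8 = 7: row 6 has {1,2,4,6,8,9}; col 8 has {1,2,3,4,5,6,8,9}; box has {1,2,3,4,5,6,8,9} → only 7 remains.
R7C1 = 3: row 7 has {1,4,5,6,7,8,9}; col 1 has {2,4,6,8}; box has {1,2,4,5,6,8,9} → only 3 remains.
R7C4 = 2: row 7 has {1,3,4,5,6,7,8,9}; col 4 has {1,4,7,8,9}; box has {1,4,5,6,7,8,9} → only 2 remains.
R8C4 = 3: row 8 has {1,2,4,5,6,7,8,9}; col 4 has {1,2,4,7,8,9}; box has {1,2,4,5,6,7,8,9} → only 3 remains.
R9C1 = 7: row 9 has {1,2,3,4,5,6,8,9}; col 1 has {2,3,4,6,8}; box has {1,2,3,4,5,6,8,9}; anti-diagonal has {1,2,3,4,5,6,8,9} → only 7 remains.
R1C1 = 9: row 1 has {3,4,5,8}; col 1 has {2,3,4,6,7,8}; box has {3,4,6,7,8}; main diagonal has {1,2,3,4,5,6,7,8} → only 9 remains.
R1C4 = 6: row 1 has {3,4,5,8,9}; col 4 has {1,2,3,4,7,8,9}; box has {2,3,4,7,8} → only 6 remains.
R1C6 = 1: row 1 has {3,4,5,6,8,9}; col 6 has {2,3,4,5,6,7,8}; box has {2,3,4,6,7,8} → only 1 remains.
R1C7 = 7: row 1 has {1,3,4,5,6,8,9}; col 7 has {1,2,3,4,5,6,8,9}; box has {1,2,3,4,5,6,8,9} → only 7 remains.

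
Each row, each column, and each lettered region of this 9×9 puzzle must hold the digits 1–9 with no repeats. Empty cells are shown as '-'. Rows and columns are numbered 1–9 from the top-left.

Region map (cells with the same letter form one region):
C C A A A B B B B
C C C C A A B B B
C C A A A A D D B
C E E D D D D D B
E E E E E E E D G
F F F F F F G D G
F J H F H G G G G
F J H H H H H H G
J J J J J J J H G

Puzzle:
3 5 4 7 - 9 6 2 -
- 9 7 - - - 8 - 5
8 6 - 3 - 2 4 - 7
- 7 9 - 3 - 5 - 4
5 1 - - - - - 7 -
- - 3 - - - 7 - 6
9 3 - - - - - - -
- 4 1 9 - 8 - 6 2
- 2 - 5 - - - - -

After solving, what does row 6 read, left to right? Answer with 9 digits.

R1C9 = 1: row 1 has {2,3,4,5,6,7,9}; col 9 has {2,4,5,6,7}; region has {2,4,5,6,7,8,9} → only 1 remains.
R2C8 = 3: row 2 has {5,7,8,9}; col 8 has {2,6,7}; region has {1,2,4,5,6,7,8,9} → only 3 remains.
R3C3 = 5: row 3 has {2,3,4,6,7,8}; col 3 has {1,3,4,7,9}; region has {2,3,4,7} → only 5 remains.
R6C2 = 8: row 6 has {3,6,7}; col 2 has {1,2,3,4,5,6,7,9}; region has {3,9} → only 8 remains.
R7C3 = 2: row 7 has {3,9}; col 3 has {1,3,4,5,7,9}; region has {1,6,8,9} → only 2 remains.
R7C7 = 1: row 7 has {2,3,9}; col 7 has {4,5,6,7,8}; region has {2,6,7} → only 1 remains.
R7C9 = 8: row 7 has {1,2,3,9}; col 9 has {1,2,4,5,6,7}; region has {1,2,6,7} → only 8 remains.
R8C1 = 7: row 8 has {1,2,4,6,8,9}; col 1 has {3,5,8,9}; region has {3,8,9} → only 7 remains.
R8C5 = 5: row 8 has {1,2,4,6,7,8,9}; col 5 has {3}; region has {1,2,6,8,9} → only 5 remains.
R8C7 = 3: row 8 has {1,2,4,5,6,7,8,9}; col 7 has {1,4,5,6,7,8}; region has {1,2,5,6,8,9} → only 3 remains.
R9C7 = 9: row 9 has {2,5}; col 7 has {1,3,4,5,6,7,8}; region has {2,3,4,5} → only 9 remains.
R9C8 = 4: row 9 has {2,5,9}; col 8 has {2,3,6,7}; region has {1,2,3,5,6,8,9} → only 4 remains.
R9C9 = 3: row 9 has {2,4,5,9}; col 9 has {1,2,4,5,6,7,8}; region has {1,2,6,7,8} → only 3 remains.
R1C5 = 8: row 1 has {1,2,3,4,5,6,7,9}; col 5 has {3,5}; region has {2,3,4,5,7} → only 8 remains.
R5C7 = 2: row 5 has {1,5,7}; col 7 has {1,3,4,5,6,7,8,9}; region has {1,5,7,9} → only 2 remains.
R5C9 = 9: row 5 has {1,2,5,7}; col 9 has {1,2,3,4,5,6,7,8}; region has {1,2,3,6,7,8} → only 9 remains.
R7C5 = 7: row 7 has {1,2,3,8,9}; col 5 has {3,5,8}; region has {1,2,3,4,5,6,8,9} → only 7 remains.
R7C8 = 5: row 7 has {1,2,3,7,8,9}; col 8 has {2,3,4,6,7}; region has {1,2,3,6,7,8,9} → only 5 remains.
R7C6 = 4: row 7 has {1,2,3,5,7,8,9}; col 6 has {2,8,9}; region has {1,2,3,5,6,7,8,9} → only 4 remains.
R7C4 = 6: row 7 has {1,2,3,4,5,7,8,9}; col 4 has {3,5,7,9}; region has {3,7,8,9} → only 6 remains.
R4C6 = 6: in row 4, 6 can only go here (every other open cell in that row sees a 6).
R2C6 = 1: row 2 has {3,5,7,8,9}; col 6 has {2,4,6,8,9}; region has {2,3,4,5,7,8} → only 1 remains.
R3C5 = 9: row 3 has {2,3,4,5,6,7,8}; col 5 has {3,5,7,8}; region has {1,2,3,4,5,7,8} → only 9 remains.
R3C8 = 1: row 3 has {2,3,4,5,6,7,8,9}; col 8 has {2,3,4,5,6,7}; region has {3,4,5,6,7} → only 1 remains.
R4C8 = 8: row 4 has {3,4,5,6,7,9}; col 8 has {1,2,3,4,5,6,7}; region has {1,3,4,5,6,7} → only 8 remains.
R5C6 = 3: row 5 has {1,2,5,7,9}; col 6 has {1,2,4,6,8,9}; region has {1,2,5,7,9} → only 3 remains.
R6C6 = 5: row 6 has {3,6,7,8}; col 6 has {1,2,3,4,6,8,9}; region has {3,6,7,8,9} → only 5 remains.
R6C8 = 9: row 6 has {3,5,6,7,8}; col 8 has {1,2,3,4,5,6,7,8}; region has {1,3,4,5,6,7,8} → only 9 remains.
R9C6 = 7: row 9 has {2,3,4,5,9}; col 6 has {1,2,3,4,5,6,8,9}; region has {2,3,4,5,9} → only 7 remains.
R2C5 = 6: row 2 has {1,3,5,7,8,9}; col 5 has {3,5,7,8,9}; region has {1,2,3,4,5,7,8,9} → only 6 remains.
R4C4 = 2: row 4 has {3,4,5,6,7,8,9}; col 4 has {3,5,6,7,9}; region has {1,3,4,5,6,7,8,9} → only 2 remains.
R5C5 = 4: row 5 has {1,2,3,5,7,9}; col 5 has {3,5,6,7,8,9}; region has {1,2,3,5,7,9} → only 4 remains.
R9C5 = 1: row 9 has {2,3,4,5,7,9}; col 5 has {3,4,5,6,7,8,9}; region has {2,3,4,5,7,9} → only 1 remains.
R2C4 = 4: row 2 has {1,3,5,6,7,8,9}; col 4 has {2,3,5,6,7,9}; region has {3,5,6,7,8,9} → only 4 remains.
R4C1 = 1: row 4 has {2,3,4,5,6,7,8,9}; col 1 has {3,5,7,8,9}; region has {3,4,5,6,7,8,9} → only 1 remains.
R5C4 = 8: row 5 has {1,2,3,4,5,7,9}; col 4 has {2,3,4,5,6,7,9}; region has {1,2,3,4,5,7,9} → only 8 remains.
R6C4 = 1: row 6 has {3,5,6,7,8,9}; col 4 has {2,3,4,5,6,7,8,9}; region has {3,5,6,7,8,9} → only 1 remains.
R6C5 = 2: row 6 has {1,3,5,6,7,8,9}; col 5 has {1,3,4,5,6,7,8,9}; region has {1,3,5,6,7,8,9} → only 2 remains.
R9C1 = 6: row 9 has {1,2,3,4,5,7,9}; col 1 has {1,3,5,7,8,9}; region has {1,2,3,4,5,7,9} → only 6 remains.
R9C3 = 8: row 9 has {1,2,3,4,5,6,7,9}; col 3 has {1,2,3,4,5,7,9}; region has {1,2,3,4,5,6,7,9} → only 8 remains.
R2C1 = 2: row 2 has {1,3,4,5,6,7,8,9}; col 1 has {1,3,5,6,7,8,9}; region has {1,3,4,5,6,7,8,9} → only 2 remains.
R5C3 = 6: row 5 has {1,2,3,4,5,7,8,9}; col 3 has {1,2,3,4,5,7,8,9}; region has {1,2,3,4,5,7,8,9} → only 6 remains.
R6C1 = 4: row 6 has {1,2,3,5,6,7,8,9}; col 1 has {1,2,3,5,6,7,8,9}; region has {1,2,3,5,6,7,8,9} → only 4 remains.

483125796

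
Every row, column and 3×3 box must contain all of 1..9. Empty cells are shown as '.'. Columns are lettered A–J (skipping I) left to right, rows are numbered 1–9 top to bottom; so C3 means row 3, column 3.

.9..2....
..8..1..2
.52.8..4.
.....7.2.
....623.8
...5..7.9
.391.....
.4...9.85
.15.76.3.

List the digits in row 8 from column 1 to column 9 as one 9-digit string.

647239185

F3 = 3: row 3 has {2,4,5,8}; col 6 has {1,2,6,7,9}; box has {1,2,8} → only 3 remains.
B5 = 7: row 5 has {2,3,6,8}; col 2 has {1,3,4,5,9}; box has {} → only 7 remains.
E8 = 3: row 8 has {4,5,8,9}; col 5 has {2,6,7,8}; box has {1,6,7,9} → only 3 remains.
J9 = 4: row 9 has {1,3,5,6,7}; col 9 has {2,5,8,9}; box has {3,5,8} → only 4 remains.
B2 = 6: row 2 has {1,2,8}; col 2 has {1,3,4,5,7,9}; box has {2,5,8,9} → only 6 remains.
B4 = 8: row 4 has {2,7}; col 2 has {1,3,4,5,6,7,9}; box has {7} → only 8 remains.
B6 = 2: row 6 has {5,7,9}; col 2 has {1,3,4,5,6,7,8,9}; box has {7,8} → only 2 remains.
D8 = 2: row 8 has {3,4,5,8,9}; col 4 has {1,5}; box has {1,3,6,7,9} → only 2 remains.
D9 = 8: row 9 has {1,3,4,5,6,7}; col 4 has {1,2,5}; box has {1,2,3,6,7,9} → only 8 remains.
A9 = 2: row 9 has {1,3,4,5,6,7,8}; col 1 has {}; box has {1,3,4,5,9} → only 2 remains.
G9 = 9: row 9 has {1,2,3,4,5,6,7,8}; col 7 has {3,7}; box has {3,4,5,8} → only 9 remains.
G2 = 5: row 2 has {1,2,6,8}; col 7 has {3,7,9}; box has {2,4} → only 5 remains.
F1 = 5: in row 1, 5 can only go here (every other open cell in that row sees a 5).
G1 = 8: in row 1, 8 can only go here (every other open cell in that row sees an 8).
F7 = 4: row 7 has {1,3,9}; col 6 has {1,2,3,5,6,7,9}; box has {1,2,3,6,7,8,9} → only 4 remains.
F6 = 8: row 6 has {2,5,7,9}; col 6 has {1,2,3,4,5,6,7,9}; box has {2,5,6,7} → only 8 remains.
E7 = 5: row 7 has {1,3,4,9}; col 5 has {2,3,6,7,8}; box has {1,2,3,4,6,7,8,9} → only 5 remains.
A2 = 3: in row 2, 3 can only go here (every other open cell in that row sees a 3).
J1 = 3: in row 1, 3 can only go here (every other open cell in that row sees a 3).
D3 = 9: in row 3, 9 can only go here (every other open cell in that row sees a 9).
E2 = 4: row 2 has {1,2,3,5,6,8}; col 5 has {2,3,5,6,7,8}; box has {1,2,3,5,8,9} → only 4 remains.
D5 = 4: row 5 has {2,3,6,7,8}; col 4 has {1,2,5,8,9}; box has {2,5,6,7,8} → only 4 remains.
E6 = 1: row 6 has {2,5,7,8,9}; col 5 has {2,3,4,5,6,7,8}; box has {2,4,5,6,7,8} → only 1 remains.
H6 = 6: row 6 has {1,2,5,7,8,9}; col 8 has {2,3,4,8}; box has {2,3,7,8,9} → only 6 remains.
H7 = 7: row 7 has {1,3,4,5,9}; col 8 has {2,3,4,6,8}; box has {3,4,5,8,9} → only 7 remains.
J7 = 6: row 7 has {1,3,4,5,7,9}; col 9 has {2,3,4,5,8,9}; box has {3,4,5,7,8,9} → only 6 remains.
G8 = 1: row 8 has {2,3,4,5,8,9}; col 7 has {3,5,7,8,9}; box has {3,4,5,6,7,8,9} → only 1 remains.
H1 = 1: row 1 has {2,3,5,8,9}; col 8 has {2,3,4,6,7,8}; box has {2,3,4,5,8} → only 1 remains.
D2 = 7: row 2 has {1,2,3,4,5,6,8}; col 4 has {1,2,4,5,8,9}; box has {1,2,3,4,5,8,9} → only 7 remains.
H2 = 9: row 2 has {1,2,3,4,5,6,7,8}; col 8 has {1,2,3,4,6,7,8}; box has {1,2,3,4,5,8} → only 9 remains.
G3 = 6: row 3 has {2,3,4,5,8,9}; col 7 has {1,3,5,7,8,9}; box has {1,2,3,4,5,8,9} → only 6 remains.
J3 = 7: row 3 has {2,3,4,5,6,8,9}; col 9 has {2,3,4,5,6,8,9}; box has {1,2,3,4,5,6,8,9} → only 7 remains.
D4 = 3: row 4 has {2,7,8}; col 4 has {1,2,4,5,7,8,9}; box has {1,2,4,5,6,7,8} → only 3 remains.
E4 = 9: row 4 has {2,3,7,8}; col 5 has {1,2,3,4,5,6,7,8}; box has {1,2,3,4,5,6,7,8} → only 9 remains.
G4 = 4: row 4 has {2,3,7,8,9}; col 7 has {1,3,5,6,7,8,9}; box has {2,3,6,7,8,9} → only 4 remains.
J4 = 1: row 4 has {2,3,4,7,8,9}; col 9 has {2,3,4,5,6,7,8,9}; box has {2,3,4,6,7,8,9} → only 1 remains.
C5 = 1: row 5 has {2,3,4,6,7,8}; col 3 has {2,5,8,9}; box has {2,7,8} → only 1 remains.
H5 = 5: row 5 has {1,2,3,4,6,7,8}; col 8 has {1,2,3,4,6,7,8,9}; box has {1,2,3,4,6,7,8,9} → only 5 remains.
A6 = 4: row 6 has {1,2,5,6,7,8,9}; col 1 has {2,3}; box has {1,2,7,8} → only 4 remains.
C6 = 3: row 6 has {1,2,4,5,6,7,8,9}; col 3 has {1,2,5,8,9}; box has {1,2,4,7,8} → only 3 remains.
A7 = 8: row 7 has {1,3,4,5,6,7,9}; col 1 has {2,3,4}; box has {1,2,3,4,5,9} → only 8 remains.
G7 = 2: row 7 has {1,3,4,5,6,7,8,9}; col 7 has {1,3,4,5,6,7,8,9}; box has {1,3,4,5,6,7,8,9} → only 2 remains.
A1 = 7: row 1 has {1,2,3,5,8,9}; col 1 has {2,3,4,8}; box has {2,3,5,6,8,9} → only 7 remains.
C1 = 4: row 1 has {1,2,3,5,7,8,9}; col 3 has {1,2,3,5,8,9}; box has {2,3,5,6,7,8,9} → only 4 remains.
D1 = 6: row 1 has {1,2,3,4,5,7,8,9}; col 4 has {1,2,3,4,5,7,8,9}; box has {1,2,3,4,5,7,8,9} → only 6 remains.
A3 = 1: row 3 has {2,3,4,5,6,7,8,9}; col 1 has {2,3,4,7,8}; box has {2,3,4,5,6,7,8,9} → only 1 remains.
C4 = 6: row 4 has {1,2,3,4,7,8,9}; col 3 has {1,2,3,4,5,8,9}; box has {1,2,3,4,7,8} → only 6 remains.
A5 = 9: row 5 has {1,2,3,4,5,6,7,8}; col 1 has {1,2,3,4,7,8}; box has {1,2,3,4,6,7,8} → only 9 remains.
A8 = 6: row 8 has {1,2,3,4,5,8,9}; col 1 has {1,2,3,4,7,8,9}; box has {1,2,3,4,5,8,9} → only 6 remains.
C8 = 7: row 8 has {1,2,3,4,5,6,8,9}; col 3 has {1,2,3,4,5,6,8,9}; box has {1,2,3,4,5,6,8,9} → only 7 remains.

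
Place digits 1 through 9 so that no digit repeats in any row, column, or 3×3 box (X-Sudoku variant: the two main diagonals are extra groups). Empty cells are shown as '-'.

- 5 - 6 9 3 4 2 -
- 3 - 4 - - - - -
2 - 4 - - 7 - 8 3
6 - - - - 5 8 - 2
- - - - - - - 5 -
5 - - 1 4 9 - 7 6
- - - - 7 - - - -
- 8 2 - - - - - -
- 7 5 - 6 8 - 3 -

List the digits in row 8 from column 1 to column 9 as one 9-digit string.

row 1, column 9 = 7 (sole candidate).
row 3, column 4 = 5 (sole candidate).
row 3, column 5 = 1 (sole candidate).
row 4, column 4 = 7 (sole candidate).
row 4, column 5 = 3 (sole candidate).
row 5, column 5 = 2 (sole candidate).
row 5, column 6 = 6 (sole candidate).
row 6, column 2 = 2 (sole candidate).
row 6, column 7 = 3 (sole candidate).
row 8, column 5 = 5: row 8 has {2,8}; col 5 has {1,2,3,4,6,7,9}; box has {6,7,8} → only 5 remains.
row 9, column 9 = 1 (sole candidate).
row 1, column 1 = 8 (sole candidate).
row 1, column 3 = 1 (sole candidate).
row 2, column 5 = 8 (sole candidate).
row 2, column 6 = 2 (sole candidate).
row 4, column 3 = 9 (sole candidate).
row 5, column 4 = 8 (sole candidate).
row 6, column 3 = 8 (sole candidate).
row 8, column 8 = 6: row 8 has {2,5,8}; col 8 has {2,3,5,7,8}; box has {1,3}; main diagonal has {1,2,3,4,7,8,9} → only 6 remains.
row 2, column 8 = 9 (sole candidate).
row 2, column 9 = 5 (sole candidate).
row 3, column 7 = 6 (sole candidate).
row 7, column 3 = 3 (sole candidate).
row 7, column 7 = 5 (sole candidate).
row 7, column 8 = 4 (sole candidate).
row 8, column 9 = 9: row 8 has {2,5,6,8}; col 9 has {1,2,3,5,6,7}; box has {1,3,4,5,6} → only 9 remains.
row 9, column 1 = 4 (sole candidate).
row 9, column 7 = 2 (sole candidate).
row 2, column 1 = 7 (sole candidate).
row 2, column 3 = 6 (sole candidate).
row 2, column 7 = 1 (sole candidate).
row 3, column 2 = 9 (sole candidate).
row 4, column 8 = 1 (sole candidate).
row 5, column 3 = 7 (sole candidate).
row 5, column 7 = 9 (sole candidate).
row 5, column 9 = 4 (sole candidate).
row 7, column 6 = 1 (sole candidate).
row 7, column 9 = 8 (sole candidate).
row 8, column 1 = 1: row 8 has {2,5,6,8,9}; col 1 has {2,4,5,6,7,8}; box has {2,3,4,5,7,8} → only 1 remains.
row 8, column 4 = 3: row 8 has {1,2,5,6,8,9}; col 4 has {1,4,5,6,7,8}; box has {1,5,6,7,8} → only 3 remains.
row 8, column 6 = 4: row 8 has {1,2,3,5,6,8,9}; col 6 has {1,2,3,5,6,7,8,9}; box has {1,3,5,6,7,8} → only 4 remains.
row 8, column 7 = 7: row 8 has {1,2,3,4,5,6,8,9}; col 7 has {1,2,3,4,5,6,8,9}; box has {1,2,3,4,5,6,8,9} → only 7 remains.

182354769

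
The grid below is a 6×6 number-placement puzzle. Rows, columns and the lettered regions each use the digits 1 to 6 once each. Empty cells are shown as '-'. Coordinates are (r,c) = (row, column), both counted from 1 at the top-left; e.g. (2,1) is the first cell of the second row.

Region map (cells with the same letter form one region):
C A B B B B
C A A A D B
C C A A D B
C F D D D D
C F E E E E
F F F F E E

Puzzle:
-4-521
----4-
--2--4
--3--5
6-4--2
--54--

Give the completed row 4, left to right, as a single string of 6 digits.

463215

(1,1) = 3: row 1 has {1,2,4,5}; col 1 has {6}; region has {6} → only 3 remains.
(1,3) = 6: row 1 has {1,2,3,4,5}; col 3 has {2,3,4,5}; region has {1,2,4,5} → only 6 remains.
(2,3) = 1: row 2 has {4}; col 3 has {2,3,4,5,6}; region has {2,4} → only 1 remains.
(2,6) = 3: row 2 has {1,4}; col 6 has {1,2,4,5}; region has {1,2,4,5,6} → only 3 remains.
(6,6) = 6: row 6 has {4,5}; col 6 has {1,2,3,4,5}; region has {2,4} → only 6 remains.
(2,4) = 6: row 2 has {1,3,4}; col 4 has {4,5}; region has {1,2,4} → only 6 remains.
(3,4) = 3: row 3 has {2,4}; col 4 has {4,5,6}; region has {1,2,4,6} → only 3 remains.
(5,4) = 1: row 5 has {2,4,6}; col 4 has {3,4,5,6}; region has {2,4,6} → only 1 remains.
(6,5) = 3: row 6 has {4,5,6}; col 5 has {2,4}; region has {1,2,4,6} → only 3 remains.
(2,2) = 5: row 2 has {1,3,4,6}; col 2 has {4}; region has {1,2,3,4,6} → only 5 remains.
(3,2) = 1: row 3 has {2,3,4}; col 2 has {4,5}; region has {3,6} → only 1 remains.
(3,5) = 6: row 3 has {1,2,3,4}; col 5 has {2,3,4}; region has {3,4,5} → only 6 remains.
(4,4) = 2: row 4 has {3,5}; col 4 has {1,3,4,5,6}; region has {3,4,5,6} → only 2 remains.
(4,5) = 1: row 4 has {2,3,5}; col 5 has {2,3,4,6}; region has {2,3,4,5,6} → only 1 remains.
(5,2) = 3: row 5 has {1,2,4,6}; col 2 has {1,4,5}; region has {4,5} → only 3 remains.
(5,5) = 5: row 5 has {1,2,3,4,6}; col 5 has {1,2,3,4,6}; region has {1,2,3,4,6} → only 5 remains.
(6,2) = 2: row 6 has {3,4,5,6}; col 2 has {1,3,4,5}; region has {3,4,5} → only 2 remains.
(2,1) = 2: row 2 has {1,3,4,5,6}; col 1 has {3,6}; region has {1,3,6} → only 2 remains.
(3,1) = 5: row 3 has {1,2,3,4,6}; col 1 has {2,3,6}; region has {1,2,3,6} → only 5 remains.
(4,1) = 4: row 4 has {1,2,3,5}; col 1 has {2,3,5,6}; region has {1,2,3,5,6} → only 4 remains.
(4,2) = 6: row 4 has {1,2,3,4,5}; col 2 has {1,2,3,4,5}; region has {2,3,4,5} → only 6 remains.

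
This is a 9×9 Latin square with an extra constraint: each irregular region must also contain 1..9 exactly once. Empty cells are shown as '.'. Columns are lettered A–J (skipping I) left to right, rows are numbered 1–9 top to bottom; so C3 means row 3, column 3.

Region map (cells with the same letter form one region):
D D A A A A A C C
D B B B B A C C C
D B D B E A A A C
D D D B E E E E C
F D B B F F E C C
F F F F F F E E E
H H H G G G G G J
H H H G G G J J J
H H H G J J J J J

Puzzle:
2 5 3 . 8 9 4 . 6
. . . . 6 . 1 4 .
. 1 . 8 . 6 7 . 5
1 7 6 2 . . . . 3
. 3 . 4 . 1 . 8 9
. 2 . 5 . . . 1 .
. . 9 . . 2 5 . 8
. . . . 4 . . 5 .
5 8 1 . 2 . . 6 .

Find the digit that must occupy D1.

1

D1 = 1: row 1 has {2,3,4,5,6,8,9}; col 4 has {2,4,5,8}; region has {3,4,6,7,8,9} → only 1 remains.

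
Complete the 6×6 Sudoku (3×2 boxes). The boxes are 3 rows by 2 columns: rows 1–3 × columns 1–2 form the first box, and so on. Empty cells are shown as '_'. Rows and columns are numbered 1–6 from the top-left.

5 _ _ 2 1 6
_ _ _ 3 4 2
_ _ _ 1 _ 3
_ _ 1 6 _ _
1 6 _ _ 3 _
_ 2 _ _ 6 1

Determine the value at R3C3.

6

R1C3 = 4 (sole candidate).
R2C1 = 6 (sole candidate).
R2C2 = 1 (sole candidate).
R2C3 = 5 (sole candidate).
R3C2 = 4 (sole candidate).
R3C3 = 6: row 3 has {1,3,4}; col 3 has {1,4,5}; box has {1,2,3,4,5} → only 6 remains.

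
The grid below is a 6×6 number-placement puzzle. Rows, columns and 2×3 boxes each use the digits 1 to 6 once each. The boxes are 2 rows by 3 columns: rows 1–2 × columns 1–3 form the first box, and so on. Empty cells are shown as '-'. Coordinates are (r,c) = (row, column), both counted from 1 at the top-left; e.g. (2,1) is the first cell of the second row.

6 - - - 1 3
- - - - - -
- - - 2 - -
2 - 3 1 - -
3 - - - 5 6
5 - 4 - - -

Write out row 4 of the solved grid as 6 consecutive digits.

253164

(5,4) = 4 (sole candidate).
(6,4) = 3 (sole candidate).
(6,5) = 2 (sole candidate).
(6,6) = 1 (sole candidate).
(1,4) = 5 (sole candidate).
(2,4) = 6 (sole candidate).
(2,5) = 4 (sole candidate).
(2,6) = 2 (sole candidate).
(4,5) = 6: row 4 has {1,2,3}; col 5 has {1,2,4,5}; box has {1,2} → only 6 remains.
(6,2) = 6 (sole candidate).
(1,3) = 2 (sole candidate).
(2,1) = 1 (sole candidate).
(2,3) = 5 (sole candidate).
(3,1) = 4 (sole candidate).
(3,5) = 3 (sole candidate).
(3,6) = 5 (sole candidate).
(4,2) = 5: row 4 has {1,2,3,6}; col 2 has {6}; box has {2,3,4} → only 5 remains.
(4,6) = 4: row 4 has {1,2,3,5,6}; col 6 has {1,2,3,5,6}; box has {1,2,3,5,6} → only 4 remains.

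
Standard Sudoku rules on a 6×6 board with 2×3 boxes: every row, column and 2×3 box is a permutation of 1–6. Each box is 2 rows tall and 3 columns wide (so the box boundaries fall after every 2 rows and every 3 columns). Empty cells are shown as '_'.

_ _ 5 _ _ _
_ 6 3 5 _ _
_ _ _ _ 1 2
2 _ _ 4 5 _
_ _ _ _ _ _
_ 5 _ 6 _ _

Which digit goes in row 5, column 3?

row 3, column 4 = 3: row 3 has {1,2}; col 4 has {4,5,6}; box has {1,2,4,5} → only 3 remains.
row 4, column 6 = 6: row 4 has {2,4,5}; col 6 has {2}; box has {1,2,3,4,5} → only 6 remains.
row 3, column 2 = 4: row 3 has {1,2,3}; col 2 has {5,6}; box has {2} → only 4 remains.
row 3, column 3 = 6: row 3 has {1,2,3,4}; col 3 has {3,5}; box has {2,4} → only 6 remains.
row 4, column 3 = 1: row 4 has {2,4,5,6}; col 3 has {3,5,6}; box has {2,4,6} → only 1 remains.
row 3, column 1 = 5: row 3 has {1,2,3,4,6}; col 1 has {2}; box has {1,2,4,6} → only 5 remains.
row 4, column 2 = 3: row 4 has {1,2,4,5,6}; col 2 has {4,5,6}; box has {1,2,4,5,6} → only 3 remains.
row 1, column 5 = 6: in row 1, 6 can only go here (every other open cell in that row sees a 6).
row 1, column 6 = 3: in row 1, 3 can only go here (every other open cell in that row sees a 3).
row 1, column 1 = 4: in row 1, 4 can only go here (every other open cell in that row sees a 4).
row 2, column 1 = 1: row 2 has {3,5,6}; col 1 has {2,4,5}; box has {3,4,5,6} → only 1 remains.
row 2, column 6 = 4: row 2 has {1,3,5,6}; col 6 has {2,3,6}; box has {3,5,6} → only 4 remains.
row 6, column 1 = 3: row 6 has {5,6}; col 1 has {1,2,4,5}; box has {5} → only 3 remains.
row 6, column 6 = 1: row 6 has {3,5,6}; col 6 has {2,3,4,6}; box has {6} → only 1 remains.
row 1, column 2 = 2: row 1 has {3,4,5,6}; col 2 has {3,4,5,6}; box has {1,3,4,5,6} → only 2 remains.
row 1, column 4 = 1: row 1 has {2,3,4,5,6}; col 4 has {3,4,5,6}; box has {3,4,5,6} → only 1 remains.
row 2, column 5 = 2: row 2 has {1,3,4,5,6}; col 5 has {1,5,6}; box has {1,3,4,5,6} → only 2 remains.
row 5, column 1 = 6: row 5 has {}; col 1 has {1,2,3,4,5}; box has {3,5} → only 6 remains.
row 5, column 2 = 1: row 5 has {6}; col 2 has {2,3,4,5,6}; box has {3,5,6} → only 1 remains.
row 5, column 4 = 2: row 5 has {1,6}; col 4 has {1,3,4,5,6}; box has {1,6} → only 2 remains.
row 5, column 6 = 5: row 5 has {1,2,6}; col 6 has {1,2,3,4,6}; box has {1,2,6} → only 5 remains.
row 6, column 5 = 4: row 6 has {1,3,5,6}; col 5 has {1,2,5,6}; box has {1,2,5,6} → only 4 remains.
row 5, column 3 = 4: row 5 has {1,2,5,6}; col 3 has {1,3,5,6}; box has {1,3,5,6} → only 4 remains.

4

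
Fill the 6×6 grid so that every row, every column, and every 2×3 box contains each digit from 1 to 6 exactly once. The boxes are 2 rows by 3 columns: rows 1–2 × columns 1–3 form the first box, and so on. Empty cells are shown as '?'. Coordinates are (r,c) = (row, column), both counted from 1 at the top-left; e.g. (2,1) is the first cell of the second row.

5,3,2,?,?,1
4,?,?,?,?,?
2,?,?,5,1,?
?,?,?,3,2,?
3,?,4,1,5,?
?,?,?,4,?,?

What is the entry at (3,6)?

6

(1,4) = 6 (sole candidate).
(1,5) = 4 (sole candidate).
(2,4) = 2 (sole candidate).
(2,5) = 3 (sole candidate).
(2,6) = 5 (sole candidate).
(6,5) = 6 (sole candidate).
(5,6) = 2 (sole candidate).
(6,1) = 1 (sole candidate).
(6,3) = 5 (sole candidate).
(6,6) = 3 (sole candidate).
(4,1) = 6 (sole candidate).
(4,3) = 1 (sole candidate).
(4,6) = 4 (sole candidate).
(5,2) = 6 (sole candidate).
(6,2) = 2 (sole candidate).
(2,2) = 1 (sole candidate).
(2,3) = 6 (sole candidate).
(3,2) = 4 (sole candidate).
(3,3) = 3 (sole candidate).
(3,6) = 6: row 3 has {1,2,3,4,5}; col 6 has {1,2,3,4,5}; box has {1,2,3,4,5} → only 6 remains.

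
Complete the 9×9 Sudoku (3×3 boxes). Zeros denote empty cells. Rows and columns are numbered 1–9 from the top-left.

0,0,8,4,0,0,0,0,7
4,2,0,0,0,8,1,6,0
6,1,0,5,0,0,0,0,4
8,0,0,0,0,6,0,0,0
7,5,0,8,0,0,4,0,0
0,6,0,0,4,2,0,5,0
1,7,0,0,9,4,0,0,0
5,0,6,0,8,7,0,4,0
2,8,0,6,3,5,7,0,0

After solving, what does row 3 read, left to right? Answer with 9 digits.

r2c5 = 7 (sole candidate).
r3c5 = 2: row 3 has {1,4,5,6}; col 5 has {3,4,7,8,9}; box has {4,5,7,8} → only 2 remains.
r5c5 = 1 (sole candidate).
r7c3 = 3 (sole candidate).
r7c4 = 2 (sole candidate).
r7c8 = 8 (sole candidate).
r8c2 = 9 (sole candidate).
r8c4 = 1 (sole candidate).
r9c3 = 4 (sole candidate).
r1c2 = 3 (sole candidate).
r1c5 = 6 (sole candidate).
r4c2 = 4 (sole candidate).
r4c5 = 5 (sole candidate).
r1c1 = 9 (sole candidate).
r1c6 = 1 (sole candidate).
r1c8 = 2 (sole candidate).
r2c3 = 5 (sole candidate).
r3c3 = 7: row 3 has {1,2,4,5,6}; col 3 has {3,4,5,6,8}; box has {1,2,3,4,5,6,8,9} → only 7 remains.
r6c1 = 3 (sole candidate).
r1c7 = 5 (sole candidate).
r7c7 = 6 (sole candidate).
r7c9 = 5 (sole candidate).
r3c7 = 8: in row 3, 8 can only go here (every other open cell in that row sees an 8).
r6c7 = 9 (sole candidate).
r5c8 = 3 (sole candidate).
r6c3 = 1 (sole candidate).
r6c4 = 7 (sole candidate).
r6c9 = 8 (sole candidate).
r3c8 = 9: row 3 has {1,2,4,5,6,7,8}; col 8 has {2,3,4,5,6,8}; box has {1,2,4,5,6,7,8} → only 9 remains.
r4c7 = 2 (sole candidate).
r4c9 = 1 (sole candidate).
r5c6 = 9 (sole candidate).
r5c9 = 6 (sole candidate).
r8c7 = 3 (sole candidate).
r8c9 = 2 (sole candidate).
r9c8 = 1 (sole candidate).
r9c9 = 9 (sole candidate).
r2c9 = 3 (sole candidate).
r3c6 = 3: row 3 has {1,2,4,5,6,7,8,9}; col 6 has {1,2,4,5,6,7,8,9}; box has {1,2,4,5,6,7,8} → only 3 remains.

617523894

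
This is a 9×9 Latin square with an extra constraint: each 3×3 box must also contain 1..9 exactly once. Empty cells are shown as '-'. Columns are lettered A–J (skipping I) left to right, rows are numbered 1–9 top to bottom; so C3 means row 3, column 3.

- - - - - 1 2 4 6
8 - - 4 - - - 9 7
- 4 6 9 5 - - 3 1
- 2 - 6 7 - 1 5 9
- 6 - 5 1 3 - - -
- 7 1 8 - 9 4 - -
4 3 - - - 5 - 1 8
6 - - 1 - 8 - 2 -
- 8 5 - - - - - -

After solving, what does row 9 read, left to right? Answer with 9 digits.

G2 = 5 (sole candidate).
G3 = 8 (sole candidate).
A4 = 3 (sole candidate).
F4 = 4 (sole candidate).
A5 = 9 (sole candidate).
G5 = 7 (sole candidate).
H5 = 8 (sole candidate).
J5 = 2 (sole candidate).
A6 = 5 (sole candidate).
E6 = 2 (sole candidate).
H6 = 6 (sole candidate).
J6 = 3 (sole candidate).
B8 = 9 (sole candidate).
C8 = 7 (sole candidate).
G8 = 3 (sole candidate).
H9 = 7: row 9 has {5,8}; col 8 has {1,2,3,4,5,6,8,9}; box has {1,2,3,8} → only 7 remains.
J9 = 4: row 9 has {5,7,8}; col 9 has {1,2,3,6,7,8,9}; box has {1,2,3,7,8} → only 4 remains.
A1 = 7 (sole candidate).
B1 = 5 (sole candidate).
D1 = 3 (sole candidate).
E1 = 8 (sole candidate).
B2 = 1 (sole candidate).
E2 = 6 (sole candidate).
F2 = 2 (sole candidate).
A3 = 2 (sole candidate).
F3 = 7 (sole candidate).
C4 = 8 (sole candidate).
C5 = 4 (sole candidate).
C7 = 2 (sole candidate).
D7 = 7 (sole candidate).
E7 = 9 (sole candidate).
G7 = 6 (sole candidate).
E8 = 4 (sole candidate).
J8 = 5 (sole candidate).
A9 = 1: row 9 has {4,5,7,8}; col 1 has {2,3,4,5,6,7,8,9}; box has {2,3,4,5,6,7,8,9} → only 1 remains.
D9 = 2: row 9 has {1,4,5,7,8}; col 4 has {1,3,4,5,6,7,8,9}; box has {1,4,5,7,8,9} → only 2 remains.
E9 = 3: row 9 has {1,2,4,5,7,8}; col 5 has {1,2,4,5,6,7,8,9}; box has {1,2,4,5,7,8,9} → only 3 remains.
F9 = 6: row 9 has {1,2,3,4,5,7,8}; col 6 has {1,2,3,4,5,7,8,9}; box has {1,2,3,4,5,7,8,9} → only 6 remains.
G9 = 9: row 9 has {1,2,3,4,5,6,7,8}; col 7 has {1,2,3,4,5,6,7,8}; box has {1,2,3,4,5,6,7,8} → only 9 remains.

185236974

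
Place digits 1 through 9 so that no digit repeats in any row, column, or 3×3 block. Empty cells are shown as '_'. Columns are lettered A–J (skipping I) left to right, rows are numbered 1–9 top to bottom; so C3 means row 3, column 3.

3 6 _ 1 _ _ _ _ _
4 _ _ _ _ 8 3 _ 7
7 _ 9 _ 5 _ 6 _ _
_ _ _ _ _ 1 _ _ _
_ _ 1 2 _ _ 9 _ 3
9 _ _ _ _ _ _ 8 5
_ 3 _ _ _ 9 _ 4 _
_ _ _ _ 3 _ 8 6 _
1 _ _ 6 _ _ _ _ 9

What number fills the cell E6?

7

D2 = 9 (sole candidate).
H5 = 7 (sole candidate).
H4 = 2 (sole candidate).
H3 = 1 (sole candidate).
G4 = 4 (sole candidate).
J4 = 6 (sole candidate).
G6 = 1 (sole candidate).
H2 = 5 (sole candidate).
H9 = 3 (sole candidate).
G1 = 2 (sole candidate).
H1 = 9 (sole candidate).
C2 = 2 (sole candidate).
E2 = 6 (sole candidate).
B3 = 8 (sole candidate).
J3 = 4 (sole candidate).
C1 = 5 (sole candidate).
J1 = 8 (sole candidate).
B2 = 1 (sole candidate).
D3 = 3 (sole candidate).
F3 = 2 (sole candidate).
C4 = 3 (hidden single in row 4).
E4 = 9 (hidden single in row 4).
B6 = 2 (hidden single in row 6).
F6 = 3 (hidden single in row 6).
C6 = 6 (hidden single in row 6).
F5 = 6 (hidden single in row 5).
A7 = 6 (hidden single in row 7).
J8 = 1 (hidden single in row 8).
B8 = 9 (hidden single in row 8).
J7 = 2 (sole candidate).
E7 = 1 (hidden single in row 7).
A8 = 2 (hidden single in row 8).
E9 = 2 (hidden single in row 9).
C9 = 8 (hidden single in row 9).
C7 = 7 (sole candidate).
G7 = 5 (sole candidate).
C8 = 4 (sole candidate).
B9 = 5 (sole candidate).
G9 = 7 (sole candidate).
B4 = 7 (sole candidate).
B5 = 4 (sole candidate).
E5 = 8 (sole candidate).
D7 = 8 (sole candidate).
F9 = 4 (sole candidate).
F1 = 7 (sole candidate).
D4 = 5 (sole candidate).
A5 = 5 (sole candidate).
D8 = 7 (sole candidate).
F8 = 5 (sole candidate).
E1 = 4 (sole candidate).
A4 = 8 (sole candidate).
D6 = 4 (sole candidate).
E6 = 7: row 6 has {1,2,3,4,5,6,8,9}; col 5 has {1,2,3,4,5,6,8,9}; box has {1,2,3,4,5,6,8,9} → only 7 remains.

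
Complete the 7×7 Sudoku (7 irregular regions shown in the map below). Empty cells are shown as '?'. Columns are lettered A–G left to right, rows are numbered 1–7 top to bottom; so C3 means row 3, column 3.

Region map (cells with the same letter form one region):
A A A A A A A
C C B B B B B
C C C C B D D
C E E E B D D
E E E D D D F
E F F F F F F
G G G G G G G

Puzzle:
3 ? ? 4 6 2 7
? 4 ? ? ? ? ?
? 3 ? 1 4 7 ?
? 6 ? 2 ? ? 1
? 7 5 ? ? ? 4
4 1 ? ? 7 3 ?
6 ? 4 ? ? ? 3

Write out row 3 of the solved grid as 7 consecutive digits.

2361475

B1 = 5: row 1 has {2,3,4,6,7}; col 2 has {1,3,4,6,7}; region has {2,3,4,6,7} → only 5 remains.
C1 = 1: row 1 has {2,3,4,5,6,7}; col 3 has {4,5}; region has {2,3,4,5,6,7} → only 1 remains.
C4 = 3: row 4 has {1,2,6}; col 3 has {1,4,5}; region has {2,4,5,6,7} → only 3 remains.
E4 = 5: row 4 has {1,2,3,6}; col 5 has {4,6,7}; region has {4} → only 5 remains.
F4 = 4: row 4 has {1,2,3,5,6}; col 6 has {2,3,7}; region has {1,7} → only 4 remains.
A5 = 1: row 5 has {4,5,7}; col 1 has {3,4,6}; region has {2,3,4,5,6,7} → only 1 remains.
F5 = 6: row 5 has {1,4,5,7}; col 6 has {2,3,4,7}; region has {1,4,7} → only 6 remains.
B7 = 2: row 7 has {3,4,6}; col 2 has {1,3,4,5,6,7}; region has {3,4,6} → only 2 remains.
E7 = 1: row 7 has {2,3,4,6}; col 5 has {4,5,6,7}; region has {2,3,4,6} → only 1 remains.
F7 = 5: row 7 has {1,2,3,4,6}; col 6 has {2,3,4,6,7}; region has {1,2,3,4,6} → only 5 remains.
F2 = 1: row 2 has {4}; col 6 has {2,3,4,5,6,7}; region has {4,5} → only 1 remains.
A4 = 7: row 4 has {1,2,3,4,5,6}; col 1 has {1,3,4,6}; region has {1,3,4} → only 7 remains.
D5 = 3: row 5 has {1,4,5,6,7}; col 4 has {1,2,4}; region has {1,4,6,7} → only 3 remains.
E5 = 2: row 5 has {1,3,4,5,6,7}; col 5 has {1,4,5,6,7}; region has {1,3,4,6,7} → only 2 remains.
D7 = 7: row 7 has {1,2,3,4,5,6}; col 4 has {1,2,3,4}; region has {1,2,3,4,5,6} → only 7 remains.
D2 = 6: row 2 has {1,4}; col 4 has {1,2,3,4,7}; region has {1,4,5} → only 6 remains.
E2 = 3: row 2 has {1,4,6}; col 5 has {1,2,4,5,6,7}; region has {1,4,5,6} → only 3 remains.
G2 = 2: row 2 has {1,3,4,6}; col 7 has {1,3,4,7}; region has {1,3,4,5,6} → only 2 remains.
G3 = 5: row 3 has {1,3,4,7}; col 7 has {1,2,3,4,7}; region has {1,2,3,4,6,7} → only 5 remains.
D6 = 5: row 6 has {1,3,4,7}; col 4 has {1,2,3,4,6,7}; region has {1,3,4,7} → only 5 remains.
G6 = 6: row 6 has {1,3,4,5,7}; col 7 has {1,2,3,4,5,7}; region has {1,3,4,5,7} → only 6 remains.
A2 = 5: row 2 has {1,2,3,4,6}; col 1 has {1,3,4,6,7}; region has {1,3,4,7} → only 5 remains.
C2 = 7: row 2 has {1,2,3,4,5,6}; col 3 has {1,3,4,5}; region has {1,2,3,4,5,6} → only 7 remains.
A3 = 2: row 3 has {1,3,4,5,7}; col 1 has {1,3,4,5,6,7}; region has {1,3,4,5,7} → only 2 remains.
C3 = 6: row 3 has {1,2,3,4,5,7}; col 3 has {1,3,4,5,7}; region has {1,2,3,4,5,7} → only 6 remains.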